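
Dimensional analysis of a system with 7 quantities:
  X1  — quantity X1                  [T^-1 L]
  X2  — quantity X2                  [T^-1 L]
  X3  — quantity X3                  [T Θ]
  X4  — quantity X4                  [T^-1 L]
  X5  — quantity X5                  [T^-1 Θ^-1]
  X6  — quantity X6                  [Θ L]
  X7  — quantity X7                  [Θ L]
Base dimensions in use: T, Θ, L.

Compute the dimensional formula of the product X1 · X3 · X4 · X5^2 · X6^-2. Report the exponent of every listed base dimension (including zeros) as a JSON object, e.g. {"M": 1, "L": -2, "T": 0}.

Exponent matrix [T,Θ,L] × [X1,X2,X3,X4,X5,X6,X7]:
  T: [-1 -1  1 -1 -1  0  0]
  Θ: [ 0  0  1  0 -1  1  1]
  L: [ 1  1  0  1  0  1  1]
  [T]: (1)·-1+(1)·1+(1)·-1+(2)·-1+(-2)·0 = -3
  [Θ]: (1)·0+(1)·1+(1)·0+(2)·-1+(-2)·1 = -3
  [L]: (1)·1+(1)·0+(1)·1+(2)·0+(-2)·1 = 0
⇒ T^-3 Θ^-3

{"T": -3, "Θ": -3, "L": 0}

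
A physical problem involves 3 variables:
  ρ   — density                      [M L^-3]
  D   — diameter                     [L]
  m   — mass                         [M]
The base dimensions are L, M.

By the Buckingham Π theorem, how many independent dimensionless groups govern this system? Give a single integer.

Dimensional matrix (L×M by ρ×D×m):
  L: [-3  1  0]
  M: [ 1  0  1]
RREF → pivots at {ρ,D} ⇒ r = 2
Π count = n − r = 3 − 2 = 1

1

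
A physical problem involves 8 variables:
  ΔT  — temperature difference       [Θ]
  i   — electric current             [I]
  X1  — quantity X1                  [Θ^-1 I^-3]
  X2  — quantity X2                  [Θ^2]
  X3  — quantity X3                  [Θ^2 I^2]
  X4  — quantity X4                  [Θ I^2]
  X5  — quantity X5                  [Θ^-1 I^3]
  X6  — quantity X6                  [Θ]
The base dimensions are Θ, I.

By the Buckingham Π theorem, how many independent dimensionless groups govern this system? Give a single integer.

6

Exponent matrix [Θ,I] × [ΔT,i,X1,X2,X3,X4,X5,X6]:
  Θ: [ 1  0 -1  2  2  1 -1  1]
  I: [ 0  1 -3  0  2  2  3  0]
Echelon form has 2 nonzero rows (pivots: ΔT,i)
n=8, r=2 ⇒ 6 dimensionless groups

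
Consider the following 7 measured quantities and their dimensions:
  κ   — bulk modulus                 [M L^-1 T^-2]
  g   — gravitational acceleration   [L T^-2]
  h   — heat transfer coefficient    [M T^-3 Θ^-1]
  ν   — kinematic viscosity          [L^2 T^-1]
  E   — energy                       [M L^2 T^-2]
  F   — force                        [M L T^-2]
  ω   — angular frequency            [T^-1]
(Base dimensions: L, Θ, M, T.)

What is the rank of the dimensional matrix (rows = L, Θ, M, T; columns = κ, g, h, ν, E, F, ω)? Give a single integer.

Exponent matrix [L,Θ,M,T] × [κ,g,h,ν,E,F,ω]:
  L: [-1  1  0  2  2  1  0]
  Θ: [ 0  0 -1  0  0  0  0]
  M: [ 1  0  1  0  1  1  0]
  T: [-2 -2 -3 -1 -2 -2 -1]
RREF → pivots at {κ,g,h,ν} ⇒ r = 4

4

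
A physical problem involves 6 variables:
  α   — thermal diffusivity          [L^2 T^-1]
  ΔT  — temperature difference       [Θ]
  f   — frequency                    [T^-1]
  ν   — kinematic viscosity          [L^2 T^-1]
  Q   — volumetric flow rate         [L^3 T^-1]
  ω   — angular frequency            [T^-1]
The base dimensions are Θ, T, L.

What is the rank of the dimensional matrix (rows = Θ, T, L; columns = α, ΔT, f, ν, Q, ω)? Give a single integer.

Exponent matrix [Θ,T,L] × [α,ΔT,f,ν,Q,ω]:
  Θ: [ 0  1  0  0  0  0]
  T: [-1  0 -1 -1 -1 -1]
  L: [ 2  0  0  2  3  0]
RREF → pivots at {α,ΔT,f} ⇒ r = 3

3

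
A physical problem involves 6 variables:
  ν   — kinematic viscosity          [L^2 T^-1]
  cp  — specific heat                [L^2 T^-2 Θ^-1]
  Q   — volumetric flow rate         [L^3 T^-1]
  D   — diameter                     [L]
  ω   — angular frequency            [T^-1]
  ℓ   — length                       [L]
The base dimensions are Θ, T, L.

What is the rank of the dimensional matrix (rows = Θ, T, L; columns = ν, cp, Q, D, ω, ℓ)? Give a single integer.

Exponent matrix [Θ,T,L] × [ν,cp,Q,D,ω,ℓ]:
  Θ: [ 0 -1  0  0  0  0]
  T: [-1 -2 -1  0 -1  0]
  L: [ 2  2  3  1  0  1]
RREF → pivots at {ν,cp,Q} ⇒ r = 3

3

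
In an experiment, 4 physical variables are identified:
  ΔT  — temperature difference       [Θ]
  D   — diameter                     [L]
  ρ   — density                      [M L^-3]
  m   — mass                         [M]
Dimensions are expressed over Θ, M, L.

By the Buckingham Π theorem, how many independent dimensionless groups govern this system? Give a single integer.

1

Exponent matrix [Θ,M,L] × [ΔT,D,ρ,m]:
  Θ: [ 1  0  0  0]
  M: [ 0  0  1  1]
  L: [ 0  1 -3  0]
RREF → pivots at {ΔT,D,ρ} ⇒ r = 3
4 vars − rank 3 = 1 Π group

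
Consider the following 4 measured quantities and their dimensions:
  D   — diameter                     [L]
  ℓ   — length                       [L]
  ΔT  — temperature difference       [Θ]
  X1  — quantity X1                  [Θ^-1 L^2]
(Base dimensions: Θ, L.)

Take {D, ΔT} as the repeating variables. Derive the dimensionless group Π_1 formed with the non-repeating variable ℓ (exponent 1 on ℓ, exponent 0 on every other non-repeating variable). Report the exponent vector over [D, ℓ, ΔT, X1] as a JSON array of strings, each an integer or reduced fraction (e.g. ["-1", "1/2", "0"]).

["-1", "1", "0", "0"]

Exponent matrix [Θ,L] × [D,ℓ,ΔT,X1]:
  Θ: [ 0  0  1 -1]
  L: [ 1  1  0  2]
Echelon form has 2 nonzero rows (pivots: D,ΔT)
Repeat: D,ΔT; free: ℓ,X1
RREF:
  r0: [   1    1    0    2]
  r1: [   0    0    1   -1]
Fix exponent of ℓ at 1, X1 at 0; solve each RREF row for its pivot's exponent:
  r0: exp(D) + (1)·1 = 0 ⇒ exp(D) = -1
  r1: exp(ΔT) + (0)·1 = 0 ⇒ exp(ΔT) = 0
Π_1 = D^-1 · ℓ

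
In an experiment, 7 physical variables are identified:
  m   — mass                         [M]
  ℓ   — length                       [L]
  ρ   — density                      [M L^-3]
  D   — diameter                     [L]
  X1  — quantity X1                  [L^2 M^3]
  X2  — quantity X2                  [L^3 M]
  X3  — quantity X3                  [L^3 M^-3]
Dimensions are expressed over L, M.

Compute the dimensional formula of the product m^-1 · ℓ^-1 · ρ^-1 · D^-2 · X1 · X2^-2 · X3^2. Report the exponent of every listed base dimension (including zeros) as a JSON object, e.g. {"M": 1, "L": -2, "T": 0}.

{"L": 2, "M": -7}

Write exponents as rows L,M / cols m,ℓ,ρ,D,X1,X2,X3:
  L: [ 0  1 -3  1  2  3  3]
  M: [ 1  0  1  0  3  1 -3]
  [L]: (-1)·0+(-1)·1+(-1)·-3+(-2)·1+(1)·2+(-2)·3+(2)·3 = 2
  [M]: (-1)·1+(-1)·0+(-1)·1+(-2)·0+(1)·3+(-2)·1+(2)·-3 = -7
⇒ L^2 M^-7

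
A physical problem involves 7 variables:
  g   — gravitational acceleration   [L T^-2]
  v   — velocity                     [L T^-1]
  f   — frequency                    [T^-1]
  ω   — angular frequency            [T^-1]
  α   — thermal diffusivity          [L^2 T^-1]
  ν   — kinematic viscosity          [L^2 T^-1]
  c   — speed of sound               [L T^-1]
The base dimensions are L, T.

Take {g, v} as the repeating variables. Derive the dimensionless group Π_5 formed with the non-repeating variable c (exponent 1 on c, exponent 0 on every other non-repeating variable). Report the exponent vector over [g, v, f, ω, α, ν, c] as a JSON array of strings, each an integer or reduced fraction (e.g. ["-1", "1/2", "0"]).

["0", "-1", "0", "0", "0", "0", "1"]

Exponent matrix [L,T] × [g,v,f,ω,α,ν,c]:
  L: [ 1  1  0  0  2  2  1]
  T: [-2 -1 -1 -1 -1 -1 -1]
Echelon form has 2 nonzero rows (pivots: g,v)
Repeat: g,v; free: f,ω,α,ν,c
RREF:
  r0: [   1    0    1    1   -1   -1    0]
  r1: [   0    1   -1   -1    3    3    1]
Fix exponent of c at 1, f at 0, ω at 0, α at 0, ν at 0; solve each RREF row for its pivot's exponent:
  r0: exp(g) + (0)·1 = 0 ⇒ exp(g) = 0
  r1: exp(v) + (1)·1 = 0 ⇒ exp(v) = -1
Π_5 = v^-1 · c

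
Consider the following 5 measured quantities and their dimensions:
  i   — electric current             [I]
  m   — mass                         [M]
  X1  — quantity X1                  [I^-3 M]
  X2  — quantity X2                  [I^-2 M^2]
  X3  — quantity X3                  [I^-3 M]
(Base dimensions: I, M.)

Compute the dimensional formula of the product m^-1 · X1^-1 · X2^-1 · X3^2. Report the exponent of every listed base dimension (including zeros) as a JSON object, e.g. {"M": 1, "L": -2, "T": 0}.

{"I": -1, "M": -2}

Dimensional matrix (I×M by i×m×X1×X2×X3):
  I: [ 1  0 -3 -2 -3]
  M: [ 0  1  1  2  1]
  [I]: (-1)·0+(-1)·-3+(-1)·-2+(2)·-3 = -1
  [M]: (-1)·1+(-1)·1+(-1)·2+(2)·1 = -2
⇒ I^-1 M^-2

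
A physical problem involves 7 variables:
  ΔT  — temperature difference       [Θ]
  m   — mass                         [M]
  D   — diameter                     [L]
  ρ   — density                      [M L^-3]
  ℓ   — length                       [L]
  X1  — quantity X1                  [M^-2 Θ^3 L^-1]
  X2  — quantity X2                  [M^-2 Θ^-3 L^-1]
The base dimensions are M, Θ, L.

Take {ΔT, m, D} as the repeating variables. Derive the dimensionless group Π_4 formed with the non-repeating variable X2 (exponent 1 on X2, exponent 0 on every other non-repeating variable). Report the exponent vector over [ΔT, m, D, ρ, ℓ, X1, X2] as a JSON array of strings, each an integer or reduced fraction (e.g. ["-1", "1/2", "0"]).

Exponent matrix [M,Θ,L] × [ΔT,m,D,ρ,ℓ,X1,X2]:
  M: [ 0  1  0  1  0 -2 -2]
  Θ: [ 1  0  0  0  0  3 -3]
  L: [ 0  0  1 -3  1 -1 -1]
RREF → pivots at {ΔT,m,D} ⇒ r = 3
Pivot set = {ΔT,m,D}, free = {ρ,ℓ,X1,X2}
RREF:
  r0: [   1    0    0    0    0    3   -3]
  r1: [   0    1    0    1    0   -2   -2]
  r2: [   0    0    1   -3    1   -1   -1]
Fix exponent of X2 at 1, ρ at 0, ℓ at 0, X1 at 0; solve each RREF row for its pivot's exponent:
  r0: exp(ΔT) + (-3)·1 = 0 ⇒ exp(ΔT) = 3
  r1: exp(m) + (-2)·1 = 0 ⇒ exp(m) = 2
  r2: exp(D) + (-1)·1 = 0 ⇒ exp(D) = 1
Π_4 = ΔT^3 · m^2 · D · X2

["3", "2", "1", "0", "0", "0", "1"]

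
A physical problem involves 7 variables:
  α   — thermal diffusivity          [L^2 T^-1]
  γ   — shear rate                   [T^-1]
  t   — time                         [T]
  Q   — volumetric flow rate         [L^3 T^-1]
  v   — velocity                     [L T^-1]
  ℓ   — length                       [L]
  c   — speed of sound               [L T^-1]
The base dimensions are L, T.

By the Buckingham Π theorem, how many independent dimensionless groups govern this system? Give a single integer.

Write exponents as rows L,T / cols α,γ,t,Q,v,ℓ,c:
  L: [ 2  0  0  3  1  1  1]
  T: [-1 -1  1 -1 -1  0 -1]
Row reduction gives pivot columns α,γ; rank = 2
n=7, r=2 ⇒ 5 dimensionless groups

5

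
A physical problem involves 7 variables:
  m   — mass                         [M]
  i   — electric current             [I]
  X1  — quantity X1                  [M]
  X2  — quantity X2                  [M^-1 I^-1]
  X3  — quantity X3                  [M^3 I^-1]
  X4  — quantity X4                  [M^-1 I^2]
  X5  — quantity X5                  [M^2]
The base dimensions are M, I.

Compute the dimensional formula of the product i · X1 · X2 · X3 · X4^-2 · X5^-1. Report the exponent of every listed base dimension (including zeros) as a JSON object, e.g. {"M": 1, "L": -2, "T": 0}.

{"M": 3, "I": -5}

Dimensional matrix (M×I by m×i×X1×X2×X3×X4×X5):
  M: [ 1  0  1 -1  3 -1  2]
  I: [ 0  1  0 -1 -1  2  0]
  [M]: (1)·0+(1)·1+(1)·-1+(1)·3+(-2)·-1+(-1)·2 = 3
  [I]: (1)·1+(1)·0+(1)·-1+(1)·-1+(-2)·2+(-1)·0 = -5
⇒ M^3 I^-5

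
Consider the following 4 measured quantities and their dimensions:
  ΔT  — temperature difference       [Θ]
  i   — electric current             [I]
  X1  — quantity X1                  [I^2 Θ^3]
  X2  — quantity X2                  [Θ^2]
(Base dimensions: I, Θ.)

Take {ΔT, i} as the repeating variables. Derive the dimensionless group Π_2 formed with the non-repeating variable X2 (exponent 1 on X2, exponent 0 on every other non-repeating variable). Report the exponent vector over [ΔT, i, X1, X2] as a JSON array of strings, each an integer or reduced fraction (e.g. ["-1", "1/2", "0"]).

["-2", "0", "0", "1"]

Dimensional matrix (I×Θ by ΔT×i×X1×X2):
  I: [ 0  1  2  0]
  Θ: [ 1  0  3  2]
Echelon form has 2 nonzero rows (pivots: ΔT,i)
Pivot set = {ΔT,i}, free = {X1,X2}
RREF:
  r0: [   1    0    3    2]
  r1: [   0    1    2    0]
Fix exponent of X2 at 1, X1 at 0; solve each RREF row for its pivot's exponent:
  r0: exp(ΔT) + (2)·1 = 0 ⇒ exp(ΔT) = -2
  r1: exp(i) + (0)·1 = 0 ⇒ exp(i) = 0
Π_2 = ΔT^-2 · X2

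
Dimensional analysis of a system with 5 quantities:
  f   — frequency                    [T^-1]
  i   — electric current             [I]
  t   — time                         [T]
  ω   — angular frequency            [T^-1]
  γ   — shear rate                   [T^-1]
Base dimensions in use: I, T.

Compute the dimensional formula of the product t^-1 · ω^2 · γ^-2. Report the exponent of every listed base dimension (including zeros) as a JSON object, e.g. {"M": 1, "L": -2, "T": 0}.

{"I": 0, "T": -1}

Dimensional matrix (I×T by f×i×t×ω×γ):
  I: [ 0  1  0  0  0]
  T: [-1  0  1 -1 -1]
  [I]: (-1)·0+(2)·0+(-2)·0 = 0
  [T]: (-1)·1+(2)·-1+(-2)·-1 = -1
⇒ T^-1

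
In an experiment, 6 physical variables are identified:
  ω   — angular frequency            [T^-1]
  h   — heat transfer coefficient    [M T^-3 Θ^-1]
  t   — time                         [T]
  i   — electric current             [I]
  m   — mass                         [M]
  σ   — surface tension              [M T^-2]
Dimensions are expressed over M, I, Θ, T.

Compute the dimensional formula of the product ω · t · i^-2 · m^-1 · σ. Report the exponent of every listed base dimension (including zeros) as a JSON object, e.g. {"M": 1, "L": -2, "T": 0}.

{"M": 0, "I": -2, "Θ": 0, "T": -2}

Dimensional matrix (M×I×Θ×T by ω×h×t×i×m×σ):
  M: [ 0  1  0  0  1  1]
  I: [ 0  0  0  1  0  0]
  Θ: [ 0 -1  0  0  0  0]
  T: [-1 -3  1  0  0 -2]
  [M]: (1)·0+(1)·0+(-2)·0+(-1)·1+(1)·1 = 0
  [I]: (1)·0+(1)·0+(-2)·1+(-1)·0+(1)·0 = -2
  [Θ]: (1)·0+(1)·0+(-2)·0+(-1)·0+(1)·0 = 0
  [T]: (1)·-1+(1)·1+(-2)·0+(-1)·0+(1)·-2 = -2
⇒ I^-2 T^-2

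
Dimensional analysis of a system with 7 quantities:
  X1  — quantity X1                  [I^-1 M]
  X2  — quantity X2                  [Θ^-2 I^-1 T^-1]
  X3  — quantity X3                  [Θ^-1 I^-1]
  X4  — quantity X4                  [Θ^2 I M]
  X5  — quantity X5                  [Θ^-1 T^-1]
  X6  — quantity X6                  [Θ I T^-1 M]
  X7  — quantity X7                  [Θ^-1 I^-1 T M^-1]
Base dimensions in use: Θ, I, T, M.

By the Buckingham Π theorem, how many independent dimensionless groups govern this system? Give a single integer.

4

Exponent matrix [Θ,I,T,M] × [X1,X2,X3,X4,X5,X6,X7]:
  Θ: [ 0 -2 -1  2 -1  1 -1]
  I: [-1 -1 -1  1  0  1 -1]
  T: [ 0 -1  0  0 -1 -1  1]
  M: [ 1  0  0  1  0  1 -1]
Echelon form has 3 nonzero rows (pivots: X1,X2,X3)
7 vars − rank 3 = 4 Π groups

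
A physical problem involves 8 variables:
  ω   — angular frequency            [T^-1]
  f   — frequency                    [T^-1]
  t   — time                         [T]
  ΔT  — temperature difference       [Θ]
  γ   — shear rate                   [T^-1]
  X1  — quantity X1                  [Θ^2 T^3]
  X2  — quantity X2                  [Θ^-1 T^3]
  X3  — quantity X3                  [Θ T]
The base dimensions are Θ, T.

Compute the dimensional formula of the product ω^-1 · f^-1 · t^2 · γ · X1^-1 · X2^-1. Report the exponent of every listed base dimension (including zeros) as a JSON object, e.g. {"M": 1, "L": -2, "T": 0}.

Exponent matrix [Θ,T] × [ω,f,t,ΔT,γ,X1,X2,X3]:
  Θ: [ 0  0  0  1  0  2 -1  1]
  T: [-1 -1  1  0 -1  3  3  1]
  [Θ]: (-1)·0+(-1)·0+(2)·0+(1)·0+(-1)·2+(-1)·-1 = -1
  [T]: (-1)·-1+(-1)·-1+(2)·1+(1)·-1+(-1)·3+(-1)·3 = -3
⇒ Θ^-1 T^-3

{"Θ": -1, "T": -3}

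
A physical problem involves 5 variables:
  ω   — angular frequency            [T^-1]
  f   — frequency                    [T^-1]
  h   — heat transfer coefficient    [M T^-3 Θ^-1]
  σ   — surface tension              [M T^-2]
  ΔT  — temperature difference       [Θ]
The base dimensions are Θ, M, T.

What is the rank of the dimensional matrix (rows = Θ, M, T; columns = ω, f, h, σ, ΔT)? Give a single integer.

3

Dimensional matrix (Θ×M×T by ω×f×h×σ×ΔT):
  Θ: [ 0  0 -1  0  1]
  M: [ 0  0  1  1  0]
  T: [-1 -1 -3 -2  0]
Echelon form has 3 nonzero rows (pivots: ω,h,σ)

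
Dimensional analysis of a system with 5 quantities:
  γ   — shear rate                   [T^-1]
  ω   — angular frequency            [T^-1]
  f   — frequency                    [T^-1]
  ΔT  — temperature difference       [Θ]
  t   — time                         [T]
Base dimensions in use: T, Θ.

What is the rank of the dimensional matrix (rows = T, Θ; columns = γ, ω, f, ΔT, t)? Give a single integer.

2

Write exponents as rows T,Θ / cols γ,ω,f,ΔT,t:
  T: [-1 -1 -1  0  1]
  Θ: [ 0  0  0  1  0]
Echelon form has 2 nonzero rows (pivots: γ,ΔT)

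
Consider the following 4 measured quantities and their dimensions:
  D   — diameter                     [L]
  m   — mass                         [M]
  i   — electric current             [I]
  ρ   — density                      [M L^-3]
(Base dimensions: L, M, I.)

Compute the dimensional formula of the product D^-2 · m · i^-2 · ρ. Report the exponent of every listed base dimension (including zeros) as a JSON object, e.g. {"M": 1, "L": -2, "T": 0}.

Exponent matrix [L,M,I] × [D,m,i,ρ]:
  L: [ 1  0  0 -3]
  M: [ 0  1  0  1]
  I: [ 0  0  1  0]
  [L]: (-2)·1+(1)·0+(-2)·0+(1)·-3 = -5
  [M]: (-2)·0+(1)·1+(-2)·0+(1)·1 = 2
  [I]: (-2)·0+(1)·0+(-2)·1+(1)·0 = -2
⇒ L^-5 M^2 I^-2

{"L": -5, "M": 2, "I": -2}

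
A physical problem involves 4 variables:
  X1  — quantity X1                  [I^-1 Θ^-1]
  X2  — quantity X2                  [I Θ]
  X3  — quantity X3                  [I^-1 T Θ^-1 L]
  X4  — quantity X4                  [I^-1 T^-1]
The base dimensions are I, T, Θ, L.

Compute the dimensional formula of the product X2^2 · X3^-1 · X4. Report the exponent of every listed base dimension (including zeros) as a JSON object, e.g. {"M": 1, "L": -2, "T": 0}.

{"I": 2, "T": -2, "Θ": 3, "L": -1}

Write exponents as rows I,T,Θ,L / cols X1,X2,X3,X4:
  I: [-1  1 -1 -1]
  T: [ 0  0  1 -1]
  Θ: [-1  1 -1  0]
  L: [ 0  0  1  0]
  [I]: (2)·1+(-1)·-1+(1)·-1 = 2
  [T]: (2)·0+(-1)·1+(1)·-1 = -2
  [Θ]: (2)·1+(-1)·-1+(1)·0 = 3
  [L]: (2)·0+(-1)·1+(1)·0 = -1
⇒ I^2 T^-2 Θ^3 L^-1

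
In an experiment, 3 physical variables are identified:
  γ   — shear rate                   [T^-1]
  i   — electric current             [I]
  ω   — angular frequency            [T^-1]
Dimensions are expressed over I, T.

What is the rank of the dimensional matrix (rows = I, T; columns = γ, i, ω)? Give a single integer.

Exponent matrix [I,T] × [γ,i,ω]:
  I: [ 0  1  0]
  T: [-1  0 -1]
Echelon form has 2 nonzero rows (pivots: γ,i)

2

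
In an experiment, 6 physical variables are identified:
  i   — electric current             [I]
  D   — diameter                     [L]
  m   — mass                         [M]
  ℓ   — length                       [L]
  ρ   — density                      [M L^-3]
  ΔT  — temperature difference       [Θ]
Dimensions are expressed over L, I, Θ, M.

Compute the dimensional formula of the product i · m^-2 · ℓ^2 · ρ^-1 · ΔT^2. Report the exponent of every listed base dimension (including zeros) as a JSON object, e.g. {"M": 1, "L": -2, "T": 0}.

{"L": 5, "I": 1, "Θ": 2, "M": -3}

Write exponents as rows L,I,Θ,M / cols i,D,m,ℓ,ρ,ΔT:
  L: [ 0  1  0  1 -3  0]
  I: [ 1  0  0  0  0  0]
  Θ: [ 0  0  0  0  0  1]
  M: [ 0  0  1  0  1  0]
  [L]: (1)·0+(-2)·0+(2)·1+(-1)·-3+(2)·0 = 5
  [I]: (1)·1+(-2)·0+(2)·0+(-1)·0+(2)·0 = 1
  [Θ]: (1)·0+(-2)·0+(2)·0+(-1)·0+(2)·1 = 2
  [M]: (1)·0+(-2)·1+(2)·0+(-1)·1+(2)·0 = -3
⇒ L^5 I Θ^2 M^-3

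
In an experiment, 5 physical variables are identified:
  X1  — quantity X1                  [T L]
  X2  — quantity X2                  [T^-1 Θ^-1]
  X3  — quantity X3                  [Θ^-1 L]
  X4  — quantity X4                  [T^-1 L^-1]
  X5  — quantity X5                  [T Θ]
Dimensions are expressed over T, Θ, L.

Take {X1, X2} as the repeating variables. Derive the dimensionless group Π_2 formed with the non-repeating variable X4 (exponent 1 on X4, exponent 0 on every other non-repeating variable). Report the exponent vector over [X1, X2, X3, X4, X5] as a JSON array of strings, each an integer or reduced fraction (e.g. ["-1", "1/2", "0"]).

Write exponents as rows T,Θ,L / cols X1,X2,X3,X4,X5:
  T: [ 1 -1  0 -1  1]
  Θ: [ 0 -1 -1  0  1]
  L: [ 1  0  1 -1  0]
RREF → pivots at {X1,X2} ⇒ r = 2
Repeat: X1,X2; free: X3,X4,X5
RREF:
  r0: [   1    0    1   -1    0]
  r1: [   0    1    1    0   -1]
  r2: [   0    0    0    0    0]
Fix exponent of X4 at 1, X3 at 0, X5 at 0; solve each RREF row for its pivot's exponent:
  r0: exp(X1) + (-1)·1 = 0 ⇒ exp(X1) = 1
  r1: exp(X2) + (0)·1 = 0 ⇒ exp(X2) = 0
Π_2 = X1 · X4

["1", "0", "0", "1", "0"]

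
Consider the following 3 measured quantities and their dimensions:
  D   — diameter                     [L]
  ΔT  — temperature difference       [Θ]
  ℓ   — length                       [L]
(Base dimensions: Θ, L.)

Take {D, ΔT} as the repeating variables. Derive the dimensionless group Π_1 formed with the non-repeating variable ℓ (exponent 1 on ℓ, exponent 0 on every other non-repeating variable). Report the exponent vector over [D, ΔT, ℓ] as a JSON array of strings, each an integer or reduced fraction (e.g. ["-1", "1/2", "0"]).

Exponent matrix [Θ,L] × [D,ΔT,ℓ]:
  Θ: [ 0  1  0]
  L: [ 1  0  1]
Echelon form has 2 nonzero rows (pivots: D,ΔT)
Repeat: D,ΔT; free: ℓ
RREF:
  r0: [   1    0    1]
  r1: [   0    1    0]
Fix exponent of ℓ at 1; solve each RREF row for its pivot's exponent:
  r0: exp(D) + (1)·1 = 0 ⇒ exp(D) = -1
  r1: exp(ΔT) + (0)·1 = 0 ⇒ exp(ΔT) = 0
Π_1 = D^-1 · ℓ

["-1", "0", "1"]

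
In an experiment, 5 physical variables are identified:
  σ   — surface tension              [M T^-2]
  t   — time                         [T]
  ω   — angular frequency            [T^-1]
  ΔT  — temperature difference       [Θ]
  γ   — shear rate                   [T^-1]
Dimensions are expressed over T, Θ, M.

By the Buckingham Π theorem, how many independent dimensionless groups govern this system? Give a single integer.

2

Exponent matrix [T,Θ,M] × [σ,t,ω,ΔT,γ]:
  T: [-2  1 -1  0 -1]
  Θ: [ 0  0  0  1  0]
  M: [ 1  0  0  0  0]
Echelon form has 3 nonzero rows (pivots: σ,t,ΔT)
5 vars − rank 3 = 2 Π groups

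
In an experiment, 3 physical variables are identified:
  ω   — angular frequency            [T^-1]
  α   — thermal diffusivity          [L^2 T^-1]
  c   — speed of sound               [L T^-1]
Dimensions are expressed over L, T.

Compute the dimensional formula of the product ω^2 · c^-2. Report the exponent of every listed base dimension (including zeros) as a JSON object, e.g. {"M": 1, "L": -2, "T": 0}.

{"L": -2, "T": 0}

Dimensional matrix (L×T by ω×α×c):
  L: [ 0  2  1]
  T: [-1 -1 -1]
  [L]: (2)·0+(-2)·1 = -2
  [T]: (2)·-1+(-2)·-1 = 0
⇒ L^-2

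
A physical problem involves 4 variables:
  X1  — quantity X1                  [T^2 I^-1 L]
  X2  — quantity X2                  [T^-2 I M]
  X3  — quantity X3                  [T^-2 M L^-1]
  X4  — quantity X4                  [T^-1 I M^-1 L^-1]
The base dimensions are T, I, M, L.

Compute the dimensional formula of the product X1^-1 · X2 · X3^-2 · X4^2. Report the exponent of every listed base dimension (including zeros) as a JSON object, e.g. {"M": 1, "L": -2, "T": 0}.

Dimensional matrix (T×I×M×L by X1×X2×X3×X4):
  T: [ 2 -2 -2 -1]
  I: [-1  1  0  1]
  M: [ 0  1  1 -1]
  L: [ 1  0 -1 -1]
  [T]: (-1)·2+(1)·-2+(-2)·-2+(2)·-1 = -2
  [I]: (-1)·-1+(1)·1+(-2)·0+(2)·1 = 4
  [M]: (-1)·0+(1)·1+(-2)·1+(2)·-1 = -3
  [L]: (-1)·1+(1)·0+(-2)·-1+(2)·-1 = -1
⇒ T^-2 I^4 M^-3 L^-1

{"T": -2, "I": 4, "M": -3, "L": -1}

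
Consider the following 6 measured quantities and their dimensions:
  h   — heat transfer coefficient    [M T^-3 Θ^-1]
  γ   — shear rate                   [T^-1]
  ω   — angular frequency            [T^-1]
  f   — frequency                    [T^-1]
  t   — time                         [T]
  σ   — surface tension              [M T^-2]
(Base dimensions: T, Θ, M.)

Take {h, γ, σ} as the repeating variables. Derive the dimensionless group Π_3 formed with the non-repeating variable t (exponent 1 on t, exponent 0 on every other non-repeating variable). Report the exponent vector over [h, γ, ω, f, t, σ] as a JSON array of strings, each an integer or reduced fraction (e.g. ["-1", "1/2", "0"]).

Dimensional matrix (T×Θ×M by h×γ×ω×f×t×σ):
  T: [-3 -1 -1 -1  1 -2]
  Θ: [-1  0  0  0  0  0]
  M: [ 1  0  0  0  0  1]
RREF → pivots at {h,γ,σ} ⇒ r = 3
Pivot set = {h,γ,σ}, free = {ω,f,t}
RREF:
  r0: [   1    0    0    0    0    0]
  r1: [   0    1    1    1   -1    0]
  r2: [   0    0    0    0    0    1]
Fix exponent of t at 1, ω at 0, f at 0; solve each RREF row for its pivot's exponent:
  r0: exp(h) + (0)·1 = 0 ⇒ exp(h) = 0
  r1: exp(γ) + (-1)·1 = 0 ⇒ exp(γ) = 1
  r2: exp(σ) + (0)·1 = 0 ⇒ exp(σ) = 0
Π_3 = γ · t

["0", "1", "0", "0", "1", "0"]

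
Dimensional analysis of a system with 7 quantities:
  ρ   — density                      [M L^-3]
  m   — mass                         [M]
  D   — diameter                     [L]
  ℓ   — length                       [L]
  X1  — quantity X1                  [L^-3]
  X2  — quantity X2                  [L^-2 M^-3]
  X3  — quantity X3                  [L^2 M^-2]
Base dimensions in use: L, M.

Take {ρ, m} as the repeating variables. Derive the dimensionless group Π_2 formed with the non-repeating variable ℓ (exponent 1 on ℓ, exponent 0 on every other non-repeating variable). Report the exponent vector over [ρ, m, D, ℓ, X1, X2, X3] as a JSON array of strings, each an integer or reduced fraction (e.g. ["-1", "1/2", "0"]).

Write exponents as rows L,M / cols ρ,m,D,ℓ,X1,X2,X3:
  L: [-3  0  1  1 -3 -2  2]
  M: [ 1  1  0  0  0 -3 -2]
Row reduction gives pivot columns ρ,m; rank = 2
Pivot set = {ρ,m}, free = {D,ℓ,X1,X2,X3}
RREF:
  r0: [   1    0 -1/3 -1/3    1  2/3 -2/3]
  r1: [   0    1  1/3  1/3   -1 -11/3 -4/3]
Fix exponent of ℓ at 1, D at 0, X1 at 0, X2 at 0, X3 at 0; solve each RREF row for its pivot's exponent:
  r0: exp(ρ) + (-1/3)·1 = 0 ⇒ exp(ρ) = 1/3
  r1: exp(m) + (1/3)·1 = 0 ⇒ exp(m) = -1/3
Π_2 = ρ^(1/3) · m^(-1/3) · ℓ

["1/3", "-1/3", "0", "1", "0", "0", "0"]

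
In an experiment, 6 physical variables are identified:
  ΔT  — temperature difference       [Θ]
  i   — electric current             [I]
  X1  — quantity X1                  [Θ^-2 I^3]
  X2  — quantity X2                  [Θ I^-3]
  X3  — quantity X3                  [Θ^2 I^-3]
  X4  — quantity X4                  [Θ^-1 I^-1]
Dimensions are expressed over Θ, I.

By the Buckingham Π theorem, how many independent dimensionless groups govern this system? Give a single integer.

Exponent matrix [Θ,I] × [ΔT,i,X1,X2,X3,X4]:
  Θ: [ 1  0 -2  1  2 -1]
  I: [ 0  1  3 -3 -3 -1]
RREF → pivots at {ΔT,i} ⇒ r = 2
Π count = n − r = 6 − 2 = 4

4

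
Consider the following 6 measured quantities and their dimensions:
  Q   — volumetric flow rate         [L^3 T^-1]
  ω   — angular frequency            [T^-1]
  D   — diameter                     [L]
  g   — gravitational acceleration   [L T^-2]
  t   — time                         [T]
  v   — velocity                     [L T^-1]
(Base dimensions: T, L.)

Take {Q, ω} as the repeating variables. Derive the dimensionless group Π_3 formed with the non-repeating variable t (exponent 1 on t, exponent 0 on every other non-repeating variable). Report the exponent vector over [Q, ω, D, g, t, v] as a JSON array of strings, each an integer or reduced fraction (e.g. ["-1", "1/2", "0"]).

Write exponents as rows T,L / cols Q,ω,D,g,t,v:
  T: [-1 -1  0 -2  1 -1]
  L: [ 3  0  1  1  0  1]
Echelon form has 2 nonzero rows (pivots: Q,ω)
Repeat: Q,ω; free: D,g,t,v
RREF:
  r0: [   1    0  1/3  1/3    0  1/3]
  r1: [   0    1 -1/3  5/3   -1  2/3]
Fix exponent of t at 1, D at 0, g at 0, v at 0; solve each RREF row for its pivot's exponent:
  r0: exp(Q) + (0)·1 = 0 ⇒ exp(Q) = 0
  r1: exp(ω) + (-1)·1 = 0 ⇒ exp(ω) = 1
Π_3 = ω · t

["0", "1", "0", "0", "1", "0"]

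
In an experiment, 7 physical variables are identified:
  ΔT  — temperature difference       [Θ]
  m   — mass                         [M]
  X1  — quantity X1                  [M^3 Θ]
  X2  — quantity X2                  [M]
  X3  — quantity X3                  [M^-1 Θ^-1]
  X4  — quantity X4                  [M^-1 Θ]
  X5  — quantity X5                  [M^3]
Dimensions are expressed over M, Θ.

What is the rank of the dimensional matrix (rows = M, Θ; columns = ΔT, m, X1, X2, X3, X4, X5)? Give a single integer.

2

Exponent matrix [M,Θ] × [ΔT,m,X1,X2,X3,X4,X5]:
  M: [ 0  1  3  1 -1 -1  3]
  Θ: [ 1  0  1  0 -1  1  0]
RREF → pivots at {ΔT,m} ⇒ r = 2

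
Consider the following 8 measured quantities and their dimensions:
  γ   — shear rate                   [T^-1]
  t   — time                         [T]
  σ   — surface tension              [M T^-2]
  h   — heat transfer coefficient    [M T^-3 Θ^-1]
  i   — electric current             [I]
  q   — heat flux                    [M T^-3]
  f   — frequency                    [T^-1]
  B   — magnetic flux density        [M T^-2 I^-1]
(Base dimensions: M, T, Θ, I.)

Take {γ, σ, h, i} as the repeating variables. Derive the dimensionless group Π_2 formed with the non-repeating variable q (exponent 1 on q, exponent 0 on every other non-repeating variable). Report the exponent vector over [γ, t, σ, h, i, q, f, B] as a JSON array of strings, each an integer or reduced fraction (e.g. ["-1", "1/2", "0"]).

["-1", "0", "-1", "0", "0", "1", "0", "0"]

Dimensional matrix (M×T×Θ×I by γ×t×σ×h×i×q×f×B):
  M: [ 0  0  1  1  0  1  0  1]
  T: [-1  1 -2 -3  0 -3 -1 -2]
  Θ: [ 0  0  0 -1  0  0  0  0]
  I: [ 0  0  0  0  1  0  0 -1]
RREF → pivots at {γ,σ,h,i} ⇒ r = 4
Repeat: γ,σ,h,i; free: t,q,f,B
RREF:
  r0: [   1   -1    0    0    0    1    1    0]
  r1: [   0    0    1    0    0    1    0    1]
  r2: [   0    0    0    1    0    0    0    0]
  r3: [   0    0    0    0    1    0    0   -1]
Fix exponent of q at 1, t at 0, f at 0, B at 0; solve each RREF row for its pivot's exponent:
  r0: exp(γ) + (1)·1 = 0 ⇒ exp(γ) = -1
  r1: exp(σ) + (1)·1 = 0 ⇒ exp(σ) = -1
  r2: exp(h) + (0)·1 = 0 ⇒ exp(h) = 0
  r3: exp(i) + (0)·1 = 0 ⇒ exp(i) = 0
Π_2 = γ^-1 · σ^-1 · q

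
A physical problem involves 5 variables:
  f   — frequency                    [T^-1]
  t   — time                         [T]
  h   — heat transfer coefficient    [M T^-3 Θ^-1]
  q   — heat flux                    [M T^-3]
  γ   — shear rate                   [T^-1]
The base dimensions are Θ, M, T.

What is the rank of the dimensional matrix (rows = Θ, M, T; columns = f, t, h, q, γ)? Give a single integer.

Exponent matrix [Θ,M,T] × [f,t,h,q,γ]:
  Θ: [ 0  0 -1  0  0]
  M: [ 0  0  1  1  0]
  T: [-1  1 -3 -3 -1]
Row reduction gives pivot columns f,h,q; rank = 3

3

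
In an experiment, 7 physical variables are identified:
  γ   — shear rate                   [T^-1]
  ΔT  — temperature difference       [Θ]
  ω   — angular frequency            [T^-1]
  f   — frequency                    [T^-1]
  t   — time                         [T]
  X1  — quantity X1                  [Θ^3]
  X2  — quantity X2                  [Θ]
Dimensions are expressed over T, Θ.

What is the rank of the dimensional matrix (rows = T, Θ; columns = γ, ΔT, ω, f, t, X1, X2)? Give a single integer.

2

Dimensional matrix (T×Θ by γ×ΔT×ω×f×t×X1×X2):
  T: [-1  0 -1 -1  1  0  0]
  Θ: [ 0  1  0  0  0  3  1]
Row reduction gives pivot columns γ,ΔT; rank = 2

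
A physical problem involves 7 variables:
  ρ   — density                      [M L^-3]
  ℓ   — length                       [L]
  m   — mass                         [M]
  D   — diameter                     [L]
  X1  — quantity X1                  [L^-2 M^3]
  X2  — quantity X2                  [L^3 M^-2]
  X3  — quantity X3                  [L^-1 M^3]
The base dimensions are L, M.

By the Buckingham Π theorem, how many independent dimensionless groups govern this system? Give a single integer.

Exponent matrix [L,M] × [ρ,ℓ,m,D,X1,X2,X3]:
  L: [-3  1  0  1 -2  3 -1]
  M: [ 1  0  1  0  3 -2  3]
Row reduction gives pivot columns ρ,ℓ; rank = 2
7 vars − rank 2 = 5 Π groups

5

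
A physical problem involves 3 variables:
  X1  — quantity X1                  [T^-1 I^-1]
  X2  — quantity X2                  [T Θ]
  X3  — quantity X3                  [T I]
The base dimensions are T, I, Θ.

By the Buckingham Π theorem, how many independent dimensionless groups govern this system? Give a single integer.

Dimensional matrix (T×I×Θ by X1×X2×X3):
  T: [-1  1  1]
  I: [-1  0  1]
  Θ: [ 0  1  0]
Echelon form has 2 nonzero rows (pivots: X1,X2)
3 vars − rank 2 = 1 Π group

1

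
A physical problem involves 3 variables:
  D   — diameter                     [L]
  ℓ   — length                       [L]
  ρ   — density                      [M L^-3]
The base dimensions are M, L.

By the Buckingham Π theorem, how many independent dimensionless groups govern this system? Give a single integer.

1

Exponent matrix [M,L] × [D,ℓ,ρ]:
  M: [ 0  0  1]
  L: [ 1  1 -3]
RREF → pivots at {D,ρ} ⇒ r = 2
n=3, r=2 ⇒ 1 dimensionless group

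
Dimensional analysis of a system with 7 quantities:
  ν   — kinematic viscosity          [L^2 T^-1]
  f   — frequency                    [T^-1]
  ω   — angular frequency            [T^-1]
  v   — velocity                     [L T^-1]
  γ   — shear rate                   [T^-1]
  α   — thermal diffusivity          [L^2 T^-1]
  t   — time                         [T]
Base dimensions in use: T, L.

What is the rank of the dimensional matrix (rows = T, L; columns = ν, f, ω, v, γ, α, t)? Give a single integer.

Dimensional matrix (T×L by ν×f×ω×v×γ×α×t):
  T: [-1 -1 -1 -1 -1 -1  1]
  L: [ 2  0  0  1  0  2  0]
Row reduction gives pivot columns ν,f; rank = 2

2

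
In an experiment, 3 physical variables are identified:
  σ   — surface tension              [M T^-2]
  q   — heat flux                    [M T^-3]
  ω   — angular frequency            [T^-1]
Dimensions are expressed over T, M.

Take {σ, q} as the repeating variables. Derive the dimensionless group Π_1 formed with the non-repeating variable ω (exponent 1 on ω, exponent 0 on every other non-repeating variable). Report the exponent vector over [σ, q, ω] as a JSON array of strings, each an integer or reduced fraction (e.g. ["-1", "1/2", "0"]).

Write exponents as rows T,M / cols σ,q,ω:
  T: [-2 -3 -1]
  M: [ 1  1  0]
Echelon form has 2 nonzero rows (pivots: σ,q)
Pivot set = {σ,q}, free = {ω}
RREF:
  r0: [   1    0   -1]
  r1: [   0    1    1]
Fix exponent of ω at 1; solve each RREF row for its pivot's exponent:
  r0: exp(σ) + (-1)·1 = 0 ⇒ exp(σ) = 1
  r1: exp(q) + (1)·1 = 0 ⇒ exp(q) = -1
Π_1 = σ · q^-1 · ω

["1", "-1", "1"]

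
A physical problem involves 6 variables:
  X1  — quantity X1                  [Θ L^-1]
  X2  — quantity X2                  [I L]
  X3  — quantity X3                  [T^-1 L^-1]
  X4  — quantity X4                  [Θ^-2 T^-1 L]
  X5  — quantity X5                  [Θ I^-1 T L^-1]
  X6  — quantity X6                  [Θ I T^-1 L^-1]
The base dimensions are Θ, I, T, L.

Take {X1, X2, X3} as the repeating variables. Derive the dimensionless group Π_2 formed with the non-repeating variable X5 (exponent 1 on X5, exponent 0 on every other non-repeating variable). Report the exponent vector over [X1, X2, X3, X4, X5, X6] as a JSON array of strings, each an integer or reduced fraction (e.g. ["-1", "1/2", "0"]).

["-1", "1", "1", "0", "1", "0"]

Dimensional matrix (Θ×I×T×L by X1×X2×X3×X4×X5×X6):
  Θ: [ 1  0  0 -2  1  1]
  I: [ 0  1  0  0 -1  1]
  T: [ 0  0 -1 -1  1 -1]
  L: [-1  1 -1  1 -1 -1]
Echelon form has 3 nonzero rows (pivots: X1,X2,X3)
Repeat: X1,X2,X3; free: X4,X5,X6
RREF:
  r0: [   1    0    0   -2    1    1]
  r1: [   0    1    0    0   -1    1]
  r2: [   0    0    1    1   -1    1]
  r3: [   0    0    0    0    0    0]
Fix exponent of X5 at 1, X4 at 0, X6 at 0; solve each RREF row for its pivot's exponent:
  r0: exp(X1) + (1)·1 = 0 ⇒ exp(X1) = -1
  r1: exp(X2) + (-1)·1 = 0 ⇒ exp(X2) = 1
  r2: exp(X3) + (-1)·1 = 0 ⇒ exp(X3) = 1
Π_2 = X1^-1 · X2 · X3 · X5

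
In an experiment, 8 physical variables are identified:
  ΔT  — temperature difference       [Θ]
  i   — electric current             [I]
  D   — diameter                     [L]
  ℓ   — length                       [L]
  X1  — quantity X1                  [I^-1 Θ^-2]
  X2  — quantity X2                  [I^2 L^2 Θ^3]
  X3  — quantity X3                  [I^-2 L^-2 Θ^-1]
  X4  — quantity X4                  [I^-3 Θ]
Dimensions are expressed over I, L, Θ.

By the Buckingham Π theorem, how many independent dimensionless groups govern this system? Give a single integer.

Exponent matrix [I,L,Θ] × [ΔT,i,D,ℓ,X1,X2,X3,X4]:
  I: [ 0  1  0  0 -1  2 -2 -3]
  L: [ 0  0  1  1  0  2 -2  0]
  Θ: [ 1  0  0  0 -2  3 -1  1]
Row reduction gives pivot columns ΔT,i,D; rank = 3
n=8, r=3 ⇒ 5 dimensionless groups

5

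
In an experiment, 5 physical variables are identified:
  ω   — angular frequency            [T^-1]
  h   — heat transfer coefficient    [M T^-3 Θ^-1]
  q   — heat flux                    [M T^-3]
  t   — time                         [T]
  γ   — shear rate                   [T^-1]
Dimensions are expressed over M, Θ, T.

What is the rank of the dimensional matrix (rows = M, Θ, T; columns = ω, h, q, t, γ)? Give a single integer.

3

Write exponents as rows M,Θ,T / cols ω,h,q,t,γ:
  M: [ 0  1  1  0  0]
  Θ: [ 0 -1  0  0  0]
  T: [-1 -3 -3  1 -1]
RREF → pivots at {ω,h,q} ⇒ r = 3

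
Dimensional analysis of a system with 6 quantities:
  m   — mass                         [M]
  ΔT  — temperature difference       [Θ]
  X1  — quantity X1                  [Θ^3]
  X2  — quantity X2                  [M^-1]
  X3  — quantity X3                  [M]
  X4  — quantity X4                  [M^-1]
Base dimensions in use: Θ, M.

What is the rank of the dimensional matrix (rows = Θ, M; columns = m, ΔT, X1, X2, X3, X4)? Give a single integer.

Write exponents as rows Θ,M / cols m,ΔT,X1,X2,X3,X4:
  Θ: [ 0  1  3  0  0  0]
  M: [ 1  0  0 -1  1 -1]
RREF → pivots at {m,ΔT} ⇒ r = 2

2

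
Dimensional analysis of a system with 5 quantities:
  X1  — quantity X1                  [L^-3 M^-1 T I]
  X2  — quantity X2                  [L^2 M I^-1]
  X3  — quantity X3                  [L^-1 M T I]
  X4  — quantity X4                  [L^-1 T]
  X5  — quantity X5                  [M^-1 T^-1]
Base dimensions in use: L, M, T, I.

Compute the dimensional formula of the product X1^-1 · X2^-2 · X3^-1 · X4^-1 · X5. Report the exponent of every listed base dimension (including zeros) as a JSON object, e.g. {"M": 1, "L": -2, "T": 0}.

Write exponents as rows L,M,T,I / cols X1,X2,X3,X4,X5:
  L: [-3  2 -1 -1  0]
  M: [-1  1  1  0 -1]
  T: [ 1  0  1  1 -1]
  I: [ 1 -1  1  0  0]
  [L]: (-1)·-3+(-2)·2+(-1)·-1+(-1)·-1+(1)·0 = 1
  [M]: (-1)·-1+(-2)·1+(-1)·1+(-1)·0+(1)·-1 = -3
  [T]: (-1)·1+(-2)·0+(-1)·1+(-1)·1+(1)·-1 = -4
  [I]: (-1)·1+(-2)·-1+(-1)·1+(-1)·0+(1)·0 = 0
⇒ L M^-3 T^-4

{"L": 1, "M": -3, "T": -4, "I": 0}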